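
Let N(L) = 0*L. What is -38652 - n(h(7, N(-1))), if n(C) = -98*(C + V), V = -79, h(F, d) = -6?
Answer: -46982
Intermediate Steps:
N(L) = 0
n(C) = 7742 - 98*C (n(C) = -98*(C - 79) = -98*(-79 + C) = 7742 - 98*C)
-38652 - n(h(7, N(-1))) = -38652 - (7742 - 98*(-6)) = -38652 - (7742 + 588) = -38652 - 1*8330 = -38652 - 8330 = -46982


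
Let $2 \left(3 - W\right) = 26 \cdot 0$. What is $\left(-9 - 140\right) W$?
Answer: $-447$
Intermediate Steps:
$W = 3$ ($W = 3 - \frac{26 \cdot 0}{2} = 3 - 0 = 3 + 0 = 3$)
$\left(-9 - 140\right) W = \left(-9 - 140\right) 3 = \left(-149\right) 3 = -447$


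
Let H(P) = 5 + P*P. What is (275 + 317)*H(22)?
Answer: 289488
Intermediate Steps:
H(P) = 5 + P²
(275 + 317)*H(22) = (275 + 317)*(5 + 22²) = 592*(5 + 484) = 592*489 = 289488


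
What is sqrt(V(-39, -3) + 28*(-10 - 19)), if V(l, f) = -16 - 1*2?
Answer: I*sqrt(830) ≈ 28.81*I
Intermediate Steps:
V(l, f) = -18 (V(l, f) = -16 - 2 = -18)
sqrt(V(-39, -3) + 28*(-10 - 19)) = sqrt(-18 + 28*(-10 - 19)) = sqrt(-18 + 28*(-29)) = sqrt(-18 - 812) = sqrt(-830) = I*sqrt(830)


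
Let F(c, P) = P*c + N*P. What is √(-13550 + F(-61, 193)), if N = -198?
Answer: I*√63537 ≈ 252.07*I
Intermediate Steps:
F(c, P) = -198*P + P*c (F(c, P) = P*c - 198*P = -198*P + P*c)
√(-13550 + F(-61, 193)) = √(-13550 + 193*(-198 - 61)) = √(-13550 + 193*(-259)) = √(-13550 - 49987) = √(-63537) = I*√63537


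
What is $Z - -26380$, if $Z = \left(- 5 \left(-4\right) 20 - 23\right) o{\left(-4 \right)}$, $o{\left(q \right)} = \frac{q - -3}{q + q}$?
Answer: $\frac{211417}{8} \approx 26427.0$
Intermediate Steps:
$o{\left(q \right)} = \frac{3 + q}{2 q}$ ($o{\left(q \right)} = \frac{q + \left(-1 + 4\right)}{2 q} = \left(q + 3\right) \frac{1}{2 q} = \left(3 + q\right) \frac{1}{2 q} = \frac{3 + q}{2 q}$)
$Z = \frac{377}{8}$ ($Z = \left(- 5 \left(-4\right) 20 - 23\right) \frac{3 - 4}{2 \left(-4\right)} = \left(\left(-1\right) \left(-20\right) 20 - 23\right) \frac{1}{2} \left(- \frac{1}{4}\right) \left(-1\right) = \left(20 \cdot 20 - 23\right) \frac{1}{8} = \left(400 - 23\right) \frac{1}{8} = 377 \cdot \frac{1}{8} = \frac{377}{8} \approx 47.125$)
$Z - -26380 = \frac{377}{8} - -26380 = \frac{377}{8} + 26380 = \frac{211417}{8}$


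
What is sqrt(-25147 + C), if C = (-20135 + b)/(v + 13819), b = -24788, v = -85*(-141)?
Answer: I*sqrt(4186299754061)/12902 ≈ 158.58*I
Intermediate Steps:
v = 11985
C = -44923/25804 (C = (-20135 - 24788)/(11985 + 13819) = -44923/25804 ≈ -1.7409)
sqrt(-25147 + C) = sqrt(-25147 - 44923/25804) = sqrt(-648938111/25804) = I*sqrt(4186299754061)/12902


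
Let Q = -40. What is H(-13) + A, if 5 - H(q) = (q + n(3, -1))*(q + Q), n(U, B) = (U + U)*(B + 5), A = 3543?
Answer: 4131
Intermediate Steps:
n(U, B) = 2*U*(5 + B) (n(U, B) = (2*U)*(5 + B) = 2*U*(5 + B))
H(q) = 5 - (-40 + q)*(24 + q) (H(q) = 5 - (q + 2*3*(5 - 1))*(q - 40) = 5 - (q + 2*3*4)*(-40 + q) = 5 - (q + 24)*(-40 + q) = 5 - (24 + q)*(-40 + q) = 5 - (-40 + q)*(24 + q))
H(-13) + A = (965 - 1*(-13)² + 16*(-13)) + 3543 = (965 - 1*169 - 208) + 3543 = (965 - 169 - 208) + 3543 = 588 + 3543 = 4131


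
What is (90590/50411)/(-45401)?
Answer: -90590/2288709811 ≈ -3.9581e-5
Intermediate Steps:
(90590/50411)/(-45401) = (90590*(1/50411))*(-1/45401) = (90590/50411)*(-1/45401) = -90590/2288709811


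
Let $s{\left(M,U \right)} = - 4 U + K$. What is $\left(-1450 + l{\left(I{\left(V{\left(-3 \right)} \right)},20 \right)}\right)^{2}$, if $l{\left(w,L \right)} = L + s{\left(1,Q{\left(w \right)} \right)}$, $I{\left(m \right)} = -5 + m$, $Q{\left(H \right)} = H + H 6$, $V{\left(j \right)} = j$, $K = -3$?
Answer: $1461681$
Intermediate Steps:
$Q{\left(H \right)} = 7 H$ ($Q{\left(H \right)} = H + 6 H = 7 H$)
$s{\left(M,U \right)} = -3 - 4 U$ ($s{\left(M,U \right)} = - 4 U - 3 = -3 - 4 U$)
$l{\left(w,L \right)} = -3 + L - 28 w$ ($l{\left(w,L \right)} = L - \left(3 + 4 \cdot 7 w\right) = L - \left(3 + 28 w\right) = -3 + L - 28 w$)
$\left(-1450 + l{\left(I{\left(V{\left(-3 \right)} \right)},20 \right)}\right)^{2} = \left(-1450 - \left(-17 + 28 \left(-5 - 3\right)\right)\right)^{2} = \left(-1450 - -241\right)^{2} = \left(-1450 + \left(-3 + 20 + 224\right)\right)^{2} = \left(-1450 + 241\right)^{2} = \left(-1209\right)^{2} = 1461681$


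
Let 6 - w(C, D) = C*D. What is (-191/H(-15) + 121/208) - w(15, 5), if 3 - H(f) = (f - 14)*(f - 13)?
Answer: 11748385/168272 ≈ 69.818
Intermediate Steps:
H(f) = 3 - (-14 + f)*(-13 + f) (H(f) = 3 - (f - 14)*(f - 13) = 3 - (-14 + f)*(-13 + f))
w(C, D) = 6 - C*D
(-191/H(-15) + 121/208) - w(15, 5) = (-191/(-179 - 1*(-15)² + 27*(-15)) + 121/208) - (6 - 1*15*5) = (-191/(-179 - 1*225 - 405) + 121*(1/208)) - (6 - 75) = (-191/(-179 - 225 - 405) + 121/208) - 1*(-69) = (-191/(-809) + 121/208) + 69 = (-191*(-1/809) + 121/208) + 69 = (191/809 + 121/208) + 69 = 137617/168272 + 69 = 11748385/168272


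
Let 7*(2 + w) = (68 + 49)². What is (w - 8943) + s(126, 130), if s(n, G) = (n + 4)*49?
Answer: -4336/7 ≈ -619.43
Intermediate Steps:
s(n, G) = 196 + 49*n (s(n, G) = (4 + n)*49 = 196 + 49*n)
w = 13675/7 (w = -2 + (68 + 49)²/7 = -2 + (⅐)*117² = -2 + (⅐)*13689 = -2 + 13689/7 = 13675/7 ≈ 1953.6)
(w - 8943) + s(126, 130) = (13675/7 - 8943) + (196 + 49*126) = -48926/7 + (196 + 6174) = -48926/7 + 6370 = -4336/7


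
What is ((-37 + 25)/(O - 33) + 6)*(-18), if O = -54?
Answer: -3204/29 ≈ -110.48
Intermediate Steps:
((-37 + 25)/(O - 33) + 6)*(-18) = ((-37 + 25)/(-54 - 33) + 6)*(-18) = (-12/(-87) + 6)*(-18) = (-12*(-1/87) + 6)*(-18) = (4/29 + 6)*(-18) = (178/29)*(-18) = -3204/29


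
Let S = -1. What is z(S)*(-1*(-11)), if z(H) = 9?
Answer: 99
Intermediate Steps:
z(S)*(-1*(-11)) = 9*(-1*(-11)) = 9*11 = 99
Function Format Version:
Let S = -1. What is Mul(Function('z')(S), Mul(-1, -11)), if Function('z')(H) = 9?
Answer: 99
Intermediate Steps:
Mul(Function('z')(S), Mul(-1, -11)) = Mul(9, Mul(-1, -11)) = Mul(9, 11) = 99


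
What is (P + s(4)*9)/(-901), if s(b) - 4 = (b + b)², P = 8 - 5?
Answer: -615/901 ≈ -0.68258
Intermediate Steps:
P = 3
s(b) = 4 + 4*b² (s(b) = 4 + (b + b)² = 4 + (2*b)² = 4 + 4*b²)
(P + s(4)*9)/(-901) = (3 + (4 + 4*4²)*9)/(-901) = (3 + (4 + 4*16)*9)*(-1/901) = (3 + (4 + 64)*9)*(-1/901) = (3 + 68*9)*(-1/901) = (3 + 612)*(-1/901) = 615*(-1/901) = -615/901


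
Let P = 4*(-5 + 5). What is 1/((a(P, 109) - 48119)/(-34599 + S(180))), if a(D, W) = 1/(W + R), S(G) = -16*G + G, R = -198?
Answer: 3319611/4282592 ≈ 0.77514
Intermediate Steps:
S(G) = -15*G
P = 0 (P = 4*0 = 0)
a(D, W) = 1/(-198 + W) (a(D, W) = 1/(W - 198) = 1/(-198 + W))
1/((a(P, 109) - 48119)/(-34599 + S(180))) = 1/((1/(-198 + 109) - 48119)/(-34599 - 15*180)) = 1/((1/(-89) - 48119)/(-34599 - 2700)) = 1/((-1/89 - 48119)/(-37299)) = 1/(-4282592/89*(-1/37299)) = 1/(4282592/3319611) = 3319611/4282592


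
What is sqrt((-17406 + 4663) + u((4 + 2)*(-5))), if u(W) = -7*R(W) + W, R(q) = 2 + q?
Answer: I*sqrt(12577) ≈ 112.15*I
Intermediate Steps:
u(W) = -14 - 6*W (u(W) = -7*(2 + W) + W = (-14 - 7*W) + W = -14 - 6*W)
sqrt((-17406 + 4663) + u((4 + 2)*(-5))) = sqrt((-17406 + 4663) + (-14 - 6*(4 + 2)*(-5))) = sqrt(-12743 + (-14 - 36*(-5))) = sqrt(-12743 + (-14 - 6*(-30))) = sqrt(-12743 + (-14 + 180)) = sqrt(-12743 + 166) = sqrt(-12577) = I*sqrt(12577)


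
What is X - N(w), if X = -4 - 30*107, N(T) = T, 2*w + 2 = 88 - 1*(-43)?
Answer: -6557/2 ≈ -3278.5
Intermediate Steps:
w = 129/2 (w = -1 + (88 - 1*(-43))/2 = -1 + (88 + 43)/2 = -1 + (½)*131 = -1 + 131/2 = 129/2 ≈ 64.500)
X = -3214 (X = -4 - 3210 = -3214)
X - N(w) = -3214 - 1*129/2 = -3214 - 129/2 = -6557/2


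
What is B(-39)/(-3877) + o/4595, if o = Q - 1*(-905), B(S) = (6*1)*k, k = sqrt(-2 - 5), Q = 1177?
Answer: 2082/4595 - 6*I*sqrt(7)/3877 ≈ 0.4531 - 0.0040945*I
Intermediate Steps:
k = I*sqrt(7) (k = sqrt(-7) = I*sqrt(7) ≈ 2.6458*I)
B(S) = 6*I*sqrt(7) (B(S) = (6*1)*(I*sqrt(7)) = 6*(I*sqrt(7)) = 6*I*sqrt(7))
o = 2082 (o = 1177 - 1*(-905) = 1177 + 905 = 2082)
B(-39)/(-3877) + o/4595 = (6*I*sqrt(7))/(-3877) + 2082/4595 = (6*I*sqrt(7))*(-1/3877) + 2082*(1/4595) = -6*I*sqrt(7)/3877 + 2082/4595 = 2082/4595 - 6*I*sqrt(7)/3877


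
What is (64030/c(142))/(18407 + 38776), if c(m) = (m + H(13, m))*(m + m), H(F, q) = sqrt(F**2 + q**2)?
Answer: -32015/9663927 + 32015*sqrt(20333)/1372277634 ≈ 1.3854e-5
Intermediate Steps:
c(m) = 2*m*(m + sqrt(169 + m**2)) (c(m) = (m + sqrt(13**2 + m**2))*(m + m) = (m + sqrt(169 + m**2))*(2*m) = 2*m*(m + sqrt(169 + m**2)))
(64030/c(142))/(18407 + 38776) = (64030/((2*142*(142 + sqrt(169 + 142**2)))))/(18407 + 38776) = (64030/((2*142*(142 + sqrt(169 + 20164)))))/57183 = (64030/((2*142*(142 + sqrt(20333)))))*(1/57183) = (64030/(40328 + 284*sqrt(20333)))*(1/57183) = 64030/(57183*(40328 + 284*sqrt(20333)))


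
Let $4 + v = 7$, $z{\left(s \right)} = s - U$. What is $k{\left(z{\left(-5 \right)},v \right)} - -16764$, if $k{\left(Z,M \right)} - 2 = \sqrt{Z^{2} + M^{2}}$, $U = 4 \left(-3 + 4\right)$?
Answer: $16766 + 3 \sqrt{10} \approx 16776.0$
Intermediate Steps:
$U = 4$ ($U = 4 \cdot 1 = 4$)
$z{\left(s \right)} = -4 + s$ ($z{\left(s \right)} = s - 4 = -4 + s$)
$v = 3$ ($v = -4 + 7 = 3$)
$k{\left(Z,M \right)} = 2 + \sqrt{M^{2} + Z^{2}}$ ($k{\left(Z,M \right)} = 2 + \sqrt{Z^{2} + M^{2}} = 2 + \sqrt{M^{2} + Z^{2}}$)
$k{\left(z{\left(-5 \right)},v \right)} - -16764 = \left(2 + \sqrt{3^{2} + \left(-4 - 5\right)^{2}}\right) - -16764 = \left(2 + \sqrt{9 + \left(-9\right)^{2}}\right) + 16764 = \left(2 + \sqrt{9 + 81}\right) + 16764 = \left(2 + \sqrt{90}\right) + 16764 = \left(2 + 3 \sqrt{10}\right) + 16764 = 16766 + 3 \sqrt{10}$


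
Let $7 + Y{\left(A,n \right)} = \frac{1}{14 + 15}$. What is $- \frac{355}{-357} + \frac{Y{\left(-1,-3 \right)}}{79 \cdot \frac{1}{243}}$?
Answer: $- \frac{16710397}{817887} \approx -20.431$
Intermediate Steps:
$Y{\left(A,n \right)} = - \frac{202}{29}$ ($Y{\left(A,n \right)} = -7 + \frac{1}{14 + 15} = -7 + \frac{1}{29} = - \frac{202}{29}$)
$- \frac{355}{-357} + \frac{Y{\left(-1,-3 \right)}}{79 \cdot \frac{1}{243}} = - \frac{355}{-357} - \frac{202}{29 \cdot \frac{79}{243}} = \left(-355\right) \left(- \frac{1}{357}\right) - \frac{202}{29 \cdot 79 \cdot \frac{1}{243}} = \frac{355}{357} - \frac{202}{29 \cdot \frac{79}{243}} = \frac{355}{357} - \frac{49086}{2291} = - \frac{16710397}{817887}$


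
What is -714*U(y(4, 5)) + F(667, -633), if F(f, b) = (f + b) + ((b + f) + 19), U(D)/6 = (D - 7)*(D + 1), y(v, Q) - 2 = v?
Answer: 30075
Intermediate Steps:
y(v, Q) = 2 + v
U(D) = 6*(1 + D)*(-7 + D) (U(D) = 6*((D - 7)*(D + 1)) = 6*((-7 + D)*(1 + D)) = 6*((1 + D)*(-7 + D)) = 6*(1 + D)*(-7 + D))
F(f, b) = 19 + 2*b + 2*f (F(f, b) = (b + f) + (19 + b + f) = 19 + 2*b + 2*f)
-714*U(y(4, 5)) + F(667, -633) = -714*(-42 - 36*(2 + 4) + 6*(2 + 4)²) + (19 + 2*(-633) + 2*667) = -714*(-42 - 36*6 + 6*6²) + (19 - 1266 + 1334) = -714*(-42 - 216 + 6*36) + 87 = -714*(-42 - 216 + 216) + 87 = -714*(-42) + 87 = 29988 + 87 = 30075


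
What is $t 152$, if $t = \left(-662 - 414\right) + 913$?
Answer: $-24776$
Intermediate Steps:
$t = -163$ ($t = -1076 + 913 = -163$)
$t 152 = \left(-163\right) 152 = -24776$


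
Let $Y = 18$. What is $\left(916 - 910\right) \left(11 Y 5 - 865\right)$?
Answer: $750$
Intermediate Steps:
$\left(916 - 910\right) \left(11 Y 5 - 865\right) = \left(916 - 910\right) \left(11 \cdot 18 \cdot 5 - 865\right) = 6 \left(198 \cdot 5 - 865\right) = 6 \left(990 - 865\right) = 6 \cdot 125 = 750$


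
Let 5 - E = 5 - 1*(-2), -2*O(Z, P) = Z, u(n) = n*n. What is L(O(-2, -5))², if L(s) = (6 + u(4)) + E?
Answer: 400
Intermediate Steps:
u(n) = n²
O(Z, P) = -Z/2
E = -2 (E = 5 - (5 - 1*(-2)) = 5 - (5 + 2) = 5 - 1*7 = 5 - 7 = -2)
L(s) = 20 (L(s) = (6 + 4²) - 2 = (6 + 16) - 2 = 22 - 2 = 20)
L(O(-2, -5))² = 20² = 400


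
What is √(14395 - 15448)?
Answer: 9*I*√13 ≈ 32.45*I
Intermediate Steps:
√(14395 - 15448) = √(-1053) = 9*I*√13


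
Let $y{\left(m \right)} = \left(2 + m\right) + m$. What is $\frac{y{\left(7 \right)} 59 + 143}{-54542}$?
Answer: $- \frac{1087}{54542} \approx -0.01993$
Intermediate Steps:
$y{\left(m \right)} = 2 + 2 m$
$\frac{y{\left(7 \right)} 59 + 143}{-54542} = \frac{\left(2 + 2 \cdot 7\right) 59 + 143}{-54542} = \left(\left(2 + 14\right) 59 + 143\right) \left(- \frac{1}{54542}\right) = \left(16 \cdot 59 + 143\right) \left(- \frac{1}{54542}\right) = \left(944 + 143\right) \left(- \frac{1}{54542}\right) = 1087 \left(- \frac{1}{54542}\right) = - \frac{1087}{54542}$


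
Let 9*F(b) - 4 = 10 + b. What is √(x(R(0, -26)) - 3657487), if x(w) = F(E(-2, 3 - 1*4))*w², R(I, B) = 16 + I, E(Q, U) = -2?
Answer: I*√32914311/3 ≈ 1912.4*I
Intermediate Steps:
F(b) = 14/9 + b/9 (F(b) = 4/9 + (10 + b)/9 = 4/9 + (10/9 + b/9) = 14/9 + b/9)
x(w) = 4*w²/3 (x(w) = (14/9 + (⅑)*(-2))*w² = (14/9 - 2/9)*w² = 4*w²/3)
√(x(R(0, -26)) - 3657487) = √(4*(16 + 0)²/3 - 3657487) = √((4/3)*16² - 3657487) = √((4/3)*256 - 3657487) = √(1024/3 - 3657487) = √(-10971437/3) = I*√32914311/3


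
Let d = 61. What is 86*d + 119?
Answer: 5365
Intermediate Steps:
86*d + 119 = 86*61 + 119 = 5246 + 119 = 5365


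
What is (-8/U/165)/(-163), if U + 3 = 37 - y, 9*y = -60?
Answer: 4/546865 ≈ 7.3144e-6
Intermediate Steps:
y = -20/3 (y = (⅑)*(-60) = -20/3 ≈ -6.6667)
U = 122/3 (U = -3 + (37 - 1*(-20/3)) = -3 + (37 + 20/3) = -3 + 131/3 = 122/3 ≈ 40.667)
(-8/U/165)/(-163) = (-8/122/3/165)/(-163) = -(-8*3/122)/(163*165) = -(-12)/(9943*165) = -1/163*(-4/3355) = 4/546865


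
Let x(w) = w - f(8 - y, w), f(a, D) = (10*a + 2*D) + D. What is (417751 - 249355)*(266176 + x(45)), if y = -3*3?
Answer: 44779190736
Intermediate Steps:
y = -9
f(a, D) = 3*D + 10*a (f(a, D) = (2*D + 10*a) + D = 3*D + 10*a)
x(w) = -170 - 2*w (x(w) = w - (3*w + 10*(8 - 1*(-9))) = w - (3*w + 10*(8 + 9)) = w - (3*w + 10*17) = w - (3*w + 170) = w - (170 + 3*w) = w + (-170 - 3*w) = -170 - 2*w)
(417751 - 249355)*(266176 + x(45)) = (417751 - 249355)*(266176 + (-170 - 2*45)) = 168396*(266176 + (-170 - 90)) = 168396*(266176 - 260) = 168396*265916 = 44779190736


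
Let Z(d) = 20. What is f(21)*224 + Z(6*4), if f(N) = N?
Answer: 4724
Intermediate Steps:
f(21)*224 + Z(6*4) = 21*224 + 20 = 4704 + 20 = 4724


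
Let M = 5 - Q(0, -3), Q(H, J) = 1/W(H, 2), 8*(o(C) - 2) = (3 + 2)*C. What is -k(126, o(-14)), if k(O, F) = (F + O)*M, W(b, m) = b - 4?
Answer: -10017/16 ≈ -626.06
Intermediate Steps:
W(b, m) = -4 + b
o(C) = 2 + 5*C/8 (o(C) = 2 + ((3 + 2)*C)/8 = 2 + (5*C)/8 = 2 + 5*C/8)
Q(H, J) = 1/(-4 + H)
M = 21/4 (M = 5 - 1/(-4 + 0) = 5 - 1/(-4) = 5 - 1*(-1/4) = 5 + 1/4 = 21/4 ≈ 5.2500)
k(O, F) = 21*F/4 + 21*O/4 (k(O, F) = (F + O)*(21/4) = 21*F/4 + 21*O/4)
-k(126, o(-14)) = -(21*(2 + (5/8)*(-14))/4 + (21/4)*126) = -(21*(2 - 35/4)/4 + 1323/2) = -((21/4)*(-27/4) + 1323/2) = -(-567/16 + 1323/2) = -1*10017/16 = -10017/16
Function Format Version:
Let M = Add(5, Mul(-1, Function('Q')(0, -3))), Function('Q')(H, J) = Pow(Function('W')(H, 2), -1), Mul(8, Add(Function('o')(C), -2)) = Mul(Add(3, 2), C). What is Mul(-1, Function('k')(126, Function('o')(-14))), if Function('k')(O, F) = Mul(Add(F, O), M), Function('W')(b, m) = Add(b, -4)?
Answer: Rational(-10017, 16) ≈ -626.06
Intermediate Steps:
Function('W')(b, m) = Add(-4, b)
Function('o')(C) = Add(2, Mul(Rational(5, 8), C)) (Function('o')(C) = Add(2, Mul(Rational(1, 8), Mul(Add(3, 2), C))) = Add(2, Mul(Rational(1, 8), Mul(5, C))) = Add(2, Mul(Rational(5, 8), C)))
Function('Q')(H, J) = Pow(Add(-4, H), -1)
M = Rational(21, 4) (M = Add(5, Mul(-1, Pow(Add(-4, 0), -1))) = Add(5, Mul(-1, Pow(-4, -1))) = Add(5, Mul(-1, Rational(-1, 4))) = Add(5, Rational(1, 4)) = Rational(21, 4) ≈ 5.2500)
Function('k')(O, F) = Add(Mul(Rational(21, 4), F), Mul(Rational(21, 4), O)) (Function('k')(O, F) = Mul(Add(F, O), Rational(21, 4)) = Add(Mul(Rational(21, 4), F), Mul(Rational(21, 4), O)))
Mul(-1, Function('k')(126, Function('o')(-14))) = Mul(-1, Add(Mul(Rational(21, 4), Add(2, Mul(Rational(5, 8), -14))), Mul(Rational(21, 4), 126))) = Mul(-1, Add(Mul(Rational(21, 4), Add(2, Rational(-35, 4))), Rational(1323, 2))) = Mul(-1, Add(Mul(Rational(21, 4), Rational(-27, 4)), Rational(1323, 2))) = Mul(-1, Add(Rational(-567, 16), Rational(1323, 2))) = Mul(-1, Rational(10017, 16)) = Rational(-10017, 16)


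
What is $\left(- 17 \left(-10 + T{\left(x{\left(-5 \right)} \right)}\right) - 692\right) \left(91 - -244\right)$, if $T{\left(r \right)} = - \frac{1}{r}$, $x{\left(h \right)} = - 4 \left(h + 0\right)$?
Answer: $- \frac{698341}{4} \approx -1.7459 \cdot 10^{5}$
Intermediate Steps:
$x{\left(h \right)} = - 4 h$
$\left(- 17 \left(-10 + T{\left(x{\left(-5 \right)} \right)}\right) - 692\right) \left(91 - -244\right) = \left(- 17 \left(-10 - \frac{1}{\left(-4\right) \left(-5\right)}\right) - 692\right) \left(91 - -244\right) = \left(- 17 \left(-10 - \frac{1}{20}\right) - 692\right) \left(91 + 244\right) = \left(- 17 \left(-10 - \frac{1}{20}\right) - 692\right) 335 = \left(\left(-17\right) \left(- \frac{201}{20}\right) - 692\right) 335 = \left(\frac{3417}{20} - 692\right) 335 = \left(- \frac{10423}{20}\right) 335 = - \frac{698341}{4}$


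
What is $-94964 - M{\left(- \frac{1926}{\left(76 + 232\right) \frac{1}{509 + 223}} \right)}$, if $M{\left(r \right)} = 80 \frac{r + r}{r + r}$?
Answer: $-95044$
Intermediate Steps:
$M{\left(r \right)} = 80$ ($M{\left(r \right)} = 80 \frac{2 r}{2 r} = 80 \cdot 2 r \frac{1}{2 r} = 80 \cdot 1 = 80$)
$-94964 - M{\left(- \frac{1926}{\left(76 + 232\right) \frac{1}{509 + 223}} \right)} = -94964 - 80 = -95044$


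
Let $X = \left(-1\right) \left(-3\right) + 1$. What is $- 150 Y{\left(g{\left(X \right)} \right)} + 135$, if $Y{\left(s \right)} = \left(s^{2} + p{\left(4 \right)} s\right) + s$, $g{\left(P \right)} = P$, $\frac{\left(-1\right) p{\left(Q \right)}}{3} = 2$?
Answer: $735$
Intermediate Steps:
$p{\left(Q \right)} = -6$ ($p{\left(Q \right)} = \left(-3\right) 2 = -6$)
$X = 4$ ($X = 3 + 1 = 4$)
$Y{\left(s \right)} = s^{2} - 5 s$ ($Y{\left(s \right)} = \left(s^{2} - 6 s\right) + s = s^{2} - 5 s$)
$- 150 Y{\left(g{\left(X \right)} \right)} + 135 = - 150 \cdot 4 \left(-5 + 4\right) + 135 = - 150 \cdot 4 \left(-1\right) + 135 = \left(-150\right) \left(-4\right) + 135 = 600 + 135 = 735$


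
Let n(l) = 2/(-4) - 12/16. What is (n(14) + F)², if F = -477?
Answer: 3659569/16 ≈ 2.2872e+5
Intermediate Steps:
n(l) = -5/4 (n(l) = 2*(-¼) - 12*1/16 = -½ - ¾ = -5/4)
(n(14) + F)² = (-5/4 - 477)² = (-1913/4)² = 3659569/16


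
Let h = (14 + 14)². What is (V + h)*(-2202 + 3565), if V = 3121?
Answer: 5322515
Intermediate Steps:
h = 784 (h = 28² = 784)
(V + h)*(-2202 + 3565) = (3121 + 784)*(-2202 + 3565) = 3905*1363 = 5322515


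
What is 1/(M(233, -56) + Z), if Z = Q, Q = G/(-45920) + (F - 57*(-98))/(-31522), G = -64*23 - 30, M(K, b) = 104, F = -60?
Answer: 361872560/37583144271 ≈ 0.0096286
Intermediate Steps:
G = -1502 (G = -1472 - 30 = -1502)
Q = -51601969/361872560 (Q = -1502/(-45920) + (-60 - 57*(-98))/(-31522) = -1502*(-1/45920) + (-60 + 5586)*(-1/31522) = 751/22960 + 5526*(-1/31522) = 751/22960 - 2763/15761 = -51601969/361872560 ≈ -0.14260)
Z = -51601969/361872560 ≈ -0.14260
1/(M(233, -56) + Z) = 1/(104 - 51601969/361872560) = 1/(37583144271/361872560) = 361872560/37583144271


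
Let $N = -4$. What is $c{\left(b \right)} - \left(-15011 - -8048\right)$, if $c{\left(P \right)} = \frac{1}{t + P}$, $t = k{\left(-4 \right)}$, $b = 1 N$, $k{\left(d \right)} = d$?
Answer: $\frac{55703}{8} \approx 6962.9$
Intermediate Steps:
$b = -4$ ($b = 1 \left(-4\right) = -4$)
$t = -4$
$c{\left(P \right)} = \frac{1}{-4 + P}$
$c{\left(b \right)} - \left(-15011 - -8048\right) = \frac{1}{-4 - 4} - \left(-15011 - -8048\right) = \frac{1}{-8} - \left(-15011 + 8048\right) = - \frac{1}{8} - -6963 = - \frac{1}{8} + 6963 = \frac{55703}{8}$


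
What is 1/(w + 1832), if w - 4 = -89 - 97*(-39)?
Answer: 1/5530 ≈ 0.00018083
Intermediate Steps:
w = 3698 (w = 4 + (-89 - 97*(-39)) = 4 + (-89 + 3783) = 4 + 3694 = 3698)
1/(w + 1832) = 1/(3698 + 1832) = 1/5530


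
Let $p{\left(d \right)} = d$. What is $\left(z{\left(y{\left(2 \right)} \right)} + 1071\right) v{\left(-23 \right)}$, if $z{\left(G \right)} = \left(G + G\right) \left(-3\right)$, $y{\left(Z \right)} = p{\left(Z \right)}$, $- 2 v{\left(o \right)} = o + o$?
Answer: $24357$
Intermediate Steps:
$v{\left(o \right)} = - o$ ($v{\left(o \right)} = - \frac{o + o}{2} = - \frac{2 o}{2} = - o$)
$y{\left(Z \right)} = Z$
$z{\left(G \right)} = - 6 G$ ($z{\left(G \right)} = 2 G \left(-3\right) = - 6 G$)
$\left(z{\left(y{\left(2 \right)} \right)} + 1071\right) v{\left(-23 \right)} = \left(\left(-6\right) 2 + 1071\right) \left(\left(-1\right) \left(-23\right)\right) = \left(-12 + 1071\right) 23 = 1059 \cdot 23 = 24357$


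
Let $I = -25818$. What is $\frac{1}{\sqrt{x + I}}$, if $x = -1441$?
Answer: $- \frac{i \sqrt{27259}}{27259} \approx - 0.0060568 i$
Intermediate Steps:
$\frac{1}{\sqrt{x + I}} = \frac{1}{\sqrt{-1441 - 25818}} = \frac{1}{\sqrt{-27259}} = \frac{1}{i \sqrt{27259}} = - \frac{i \sqrt{27259}}{27259}$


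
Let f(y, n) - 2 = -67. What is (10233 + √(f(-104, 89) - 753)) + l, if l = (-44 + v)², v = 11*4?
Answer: 10233 + I*√818 ≈ 10233.0 + 28.601*I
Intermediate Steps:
v = 44
f(y, n) = -65 (f(y, n) = 2 - 67 = -65)
l = 0 (l = (-44 + 44)² = 0² = 0)
(10233 + √(f(-104, 89) - 753)) + l = (10233 + √(-65 - 753)) + 0 = (10233 + √(-818)) + 0 = (10233 + I*√818) + 0 = 10233 + I*√818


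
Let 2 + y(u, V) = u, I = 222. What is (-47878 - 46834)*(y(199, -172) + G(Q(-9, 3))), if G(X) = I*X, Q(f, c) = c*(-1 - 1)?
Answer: 107498120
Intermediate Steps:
y(u, V) = -2 + u
Q(f, c) = -2*c (Q(f, c) = c*(-2) = -2*c)
G(X) = 222*X
(-47878 - 46834)*(y(199, -172) + G(Q(-9, 3))) = (-47878 - 46834)*((-2 + 199) + 222*(-2*3)) = -94712*(197 + 222*(-6)) = -94712*(197 - 1332) = -94712*(-1135) = 107498120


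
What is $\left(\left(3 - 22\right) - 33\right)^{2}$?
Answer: $2704$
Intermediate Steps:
$\left(\left(3 - 22\right) - 33\right)^{2} = \left(-19 - 33\right)^{2} = \left(-52\right)^{2} = 2704$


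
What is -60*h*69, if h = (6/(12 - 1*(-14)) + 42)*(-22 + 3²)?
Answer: 2272860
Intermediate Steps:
h = -549 (h = (6/(12 + 14) + 42)*(-22 + 9) = (6/26 + 42)*(-13) = (6*(1/26) + 42)*(-13) = (3/13 + 42)*(-13) = (549/13)*(-13) = -549)
-60*h*69 = -60*(-549)*69 = 32940*69 = 2272860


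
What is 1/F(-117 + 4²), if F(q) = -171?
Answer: -1/171 ≈ -0.0058480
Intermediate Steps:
1/F(-117 + 4²) = 1/(-171) = -1/171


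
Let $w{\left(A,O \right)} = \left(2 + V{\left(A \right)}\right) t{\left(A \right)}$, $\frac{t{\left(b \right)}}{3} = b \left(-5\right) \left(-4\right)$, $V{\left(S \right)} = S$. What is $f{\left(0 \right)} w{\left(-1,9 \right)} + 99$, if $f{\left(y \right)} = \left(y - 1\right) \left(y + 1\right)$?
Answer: $159$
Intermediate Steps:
$t{\left(b \right)} = 60 b$ ($t{\left(b \right)} = 3 b \left(-5\right) \left(-4\right) = 3 - 5 b \left(-4\right) = 3 \cdot 20 b = 60 b$)
$f{\left(y \right)} = \left(1 + y\right) \left(-1 + y\right)$ ($f{\left(y \right)} = \left(-1 + y\right) \left(1 + y\right) = \left(1 + y\right) \left(-1 + y\right)$)
$w{\left(A,O \right)} = 60 A \left(2 + A\right)$ ($w{\left(A,O \right)} = \left(2 + A\right) 60 A = 60 A \left(2 + A\right)$)
$f{\left(0 \right)} w{\left(-1,9 \right)} + 99 = \left(-1 + 0^{2}\right) 60 \left(-1\right) \left(2 - 1\right) + 99 = \left(-1 + 0\right) 60 \left(-1\right) 1 + 99 = \left(-1\right) \left(-60\right) + 99 = 60 + 99 = 159$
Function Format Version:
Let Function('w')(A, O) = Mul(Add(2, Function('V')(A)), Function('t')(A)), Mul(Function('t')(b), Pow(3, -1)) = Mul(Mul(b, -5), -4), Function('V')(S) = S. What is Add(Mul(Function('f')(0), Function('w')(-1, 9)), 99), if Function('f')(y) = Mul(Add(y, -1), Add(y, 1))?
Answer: 159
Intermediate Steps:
Function('t')(b) = Mul(60, b) (Function('t')(b) = Mul(3, Mul(Mul(b, -5), -4)) = Mul(3, Mul(Mul(-5, b), -4)) = Mul(3, Mul(20, b)) = Mul(60, b))
Function('f')(y) = Mul(Add(1, y), Add(-1, y)) (Function('f')(y) = Mul(Add(-1, y), Add(1, y)) = Mul(Add(1, y), Add(-1, y)))
Function('w')(A, O) = Mul(60, A, Add(2, A)) (Function('w')(A, O) = Mul(Add(2, A), Mul(60, A)) = Mul(60, A, Add(2, A)))
Add(Mul(Function('f')(0), Function('w')(-1, 9)), 99) = Add(Mul(Add(-1, Pow(0, 2)), Mul(60, -1, Add(2, -1))), 99) = Add(Mul(Add(-1, 0), Mul(60, -1, 1)), 99) = Add(Mul(-1, -60), 99) = Add(60, 99) = 159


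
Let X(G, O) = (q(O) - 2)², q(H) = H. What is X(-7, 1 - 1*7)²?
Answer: 4096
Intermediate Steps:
X(G, O) = (-2 + O)² (X(G, O) = (O - 2)² = (-2 + O)²)
X(-7, 1 - 1*7)² = ((-2 + (1 - 1*7))²)² = ((-2 + (1 - 7))²)² = ((-2 - 6)²)² = ((-8)²)² = 64² = 4096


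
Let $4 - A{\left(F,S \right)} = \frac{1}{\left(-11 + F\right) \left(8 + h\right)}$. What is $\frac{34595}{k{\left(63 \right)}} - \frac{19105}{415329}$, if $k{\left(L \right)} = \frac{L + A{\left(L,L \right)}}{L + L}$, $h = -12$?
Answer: $\frac{4890445677515}{75174549} \approx 65055.0$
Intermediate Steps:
$A{\left(F,S \right)} = 4 - \frac{1}{44 - 4 F}$ ($A{\left(F,S \right)} = 4 - \frac{1}{\left(-11 + F\right) \left(8 - 12\right)} = 4 - \frac{1}{\left(-11 + F\right) \left(-4\right)} = 4 - \frac{1}{44 - 4 F}$)
$k{\left(L \right)} = \frac{L + \frac{175 - 16 L}{4 \left(11 - L\right)}}{2 L}$ ($k{\left(L \right)} = \frac{L + \frac{175 - 16 L}{4 \left(11 - L\right)}}{L + L} = \frac{L + \frac{175 - 16 L}{4 \left(11 - L\right)}}{2 L}$)
$\frac{34595}{k{\left(63 \right)}} - \frac{19105}{415329} = \frac{34595}{\frac{1}{8} \cdot \frac{1}{63} \frac{1}{-11 + 63} \left(-175 - 1764 + 4 \cdot 63^{2}\right)} - \frac{19105}{415329} = \frac{34595}{\frac{1}{8} \cdot \frac{1}{63} \cdot \frac{1}{52} \left(-175 - 1764 + 4 \cdot 3969\right)} - \frac{19105}{415329} = \frac{34595}{\frac{1}{8} \cdot \frac{1}{63} \cdot \frac{1}{52} \left(-175 - 1764 + 15876\right)} - \frac{19105}{415329} = \frac{34595}{\frac{1}{8} \cdot \frac{1}{63} \cdot \frac{1}{52} \cdot 13937} - \frac{19105}{415329} = \frac{34595}{\frac{1991}{3744}} - \frac{19105}{415329} = 34595 \cdot \frac{3744}{1991} - \frac{19105}{415329} = \frac{11774880}{181} - \frac{19105}{415329} = \frac{4890445677515}{75174549}$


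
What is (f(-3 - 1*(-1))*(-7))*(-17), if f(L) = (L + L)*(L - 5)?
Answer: 3332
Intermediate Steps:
f(L) = 2*L*(-5 + L) (f(L) = (2*L)*(-5 + L) = 2*L*(-5 + L))
(f(-3 - 1*(-1))*(-7))*(-17) = ((2*(-3 - 1*(-1))*(-5 + (-3 - 1*(-1))))*(-7))*(-17) = ((2*(-3 + 1)*(-5 + (-3 + 1)))*(-7))*(-17) = ((2*(-2)*(-5 - 2))*(-7))*(-17) = ((2*(-2)*(-7))*(-7))*(-17) = (28*(-7))*(-17) = -196*(-17) = 3332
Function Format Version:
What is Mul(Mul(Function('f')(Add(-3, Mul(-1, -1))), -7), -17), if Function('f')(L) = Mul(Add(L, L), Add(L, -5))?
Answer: 3332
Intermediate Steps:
Function('f')(L) = Mul(2, L, Add(-5, L)) (Function('f')(L) = Mul(Mul(2, L), Add(-5, L)) = Mul(2, L, Add(-5, L)))
Mul(Mul(Function('f')(Add(-3, Mul(-1, -1))), -7), -17) = Mul(Mul(Mul(2, Add(-3, Mul(-1, -1)), Add(-5, Add(-3, Mul(-1, -1)))), -7), -17) = Mul(Mul(Mul(2, Add(-3, 1), Add(-5, Add(-3, 1))), -7), -17) = Mul(Mul(Mul(2, -2, Add(-5, -2)), -7), -17) = Mul(Mul(Mul(2, -2, -7), -7), -17) = Mul(Mul(28, -7), -17) = Mul(-196, -17) = 3332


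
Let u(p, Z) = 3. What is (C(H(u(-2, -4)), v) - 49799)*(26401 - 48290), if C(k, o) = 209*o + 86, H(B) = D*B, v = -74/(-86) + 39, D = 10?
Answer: 38950008937/43 ≈ 9.0581e+8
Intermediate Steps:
v = 1714/43 (v = -74*(-1/86) + 39 = 37/43 + 39 = 1714/43 ≈ 39.860)
H(B) = 10*B
C(k, o) = 86 + 209*o
(C(H(u(-2, -4)), v) - 49799)*(26401 - 48290) = ((86 + 209*(1714/43)) - 49799)*(26401 - 48290) = ((86 + 358226/43) - 49799)*(-21889) = (361924/43 - 49799)*(-21889) = -1779433/43*(-21889) = 38950008937/43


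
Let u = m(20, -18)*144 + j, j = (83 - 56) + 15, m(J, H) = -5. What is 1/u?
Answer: -1/678 ≈ -0.0014749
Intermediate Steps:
j = 42 (j = 27 + 15 = 42)
u = -678 (u = -5*144 + 42 = -720 + 42 = -678)
1/u = 1/(-678) = -1/678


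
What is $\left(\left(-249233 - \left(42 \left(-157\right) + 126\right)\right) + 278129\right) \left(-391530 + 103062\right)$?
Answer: $-10201382352$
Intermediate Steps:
$\left(\left(-249233 - \left(42 \left(-157\right) + 126\right)\right) + 278129\right) \left(-391530 + 103062\right) = \left(\left(-249233 - \left(-6594 + 126\right)\right) + 278129\right) \left(-288468\right) = \left(\left(-249233 - -6468\right) + 278129\right) \left(-288468\right) = \left(\left(-249233 + 6468\right) + 278129\right) \left(-288468\right) = \left(-242765 + 278129\right) \left(-288468\right) = 35364 \left(-288468\right) = -10201382352$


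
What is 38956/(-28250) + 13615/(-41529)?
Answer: -1001213737/586597125 ≈ -1.7068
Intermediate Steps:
38956/(-28250) + 13615/(-41529) = 38956*(-1/28250) + 13615*(-1/41529) = -19478/14125 - 13615/41529 = -1001213737/586597125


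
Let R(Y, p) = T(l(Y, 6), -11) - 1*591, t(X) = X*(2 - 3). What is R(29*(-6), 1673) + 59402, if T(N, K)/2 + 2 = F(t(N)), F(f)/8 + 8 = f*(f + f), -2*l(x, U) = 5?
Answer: 58879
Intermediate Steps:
l(x, U) = -5/2 (l(x, U) = -½*5 = -5/2)
t(X) = -X (t(X) = X*(-1) = -X)
F(f) = -64 + 16*f² (F(f) = -64 + 8*(f*(f + f)) = -64 + 8*(f*(2*f)) = -64 + 8*(2*f²) = -64 + 16*f²)
T(N, K) = -132 + 32*N² (T(N, K) = -4 + 2*(-64 + 16*(-N)²) = -4 + 2*(-64 + 16*N²) = -4 + (-128 + 32*N²) = -132 + 32*N²)
R(Y, p) = -523 (R(Y, p) = (-132 + 32*(-5/2)²) - 1*591 = (-132 + 32*(25/4)) - 591 = (-132 + 200) - 591 = 68 - 591 = -523)
R(29*(-6), 1673) + 59402 = -523 + 59402 = 58879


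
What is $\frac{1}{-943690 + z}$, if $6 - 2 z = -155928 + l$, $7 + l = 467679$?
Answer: $- \frac{1}{1099559} \approx -9.0946 \cdot 10^{-7}$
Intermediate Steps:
$l = 467672$ ($l = -7 + 467679 = 467672$)
$z = -155869$ ($z = 3 - \frac{-155928 + 467672}{2} = 3 - 155872 = -155869$)
$\frac{1}{-943690 + z} = \frac{1}{-943690 - 155869} = \frac{1}{-1099559} = - \frac{1}{1099559}$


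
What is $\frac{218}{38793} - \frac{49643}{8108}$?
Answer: $- \frac{1924033355}{314533644} \approx -6.1171$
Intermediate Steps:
$\frac{218}{38793} - \frac{49643}{8108} = - \frac{1924033355}{314533644}$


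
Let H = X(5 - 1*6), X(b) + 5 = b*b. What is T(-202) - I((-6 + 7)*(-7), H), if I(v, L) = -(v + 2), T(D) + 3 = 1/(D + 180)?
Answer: -177/22 ≈ -8.0455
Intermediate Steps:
X(b) = -5 + b² (X(b) = -5 + b*b = -5 + b²)
T(D) = -3 + 1/(180 + D) (T(D) = -3 + 1/(D + 180) = -3 + 1/(180 + D))
H = -4 (H = -5 + (5 - 1*6)² = -5 + (5 - 6)² = -5 + (-1)² = -5 + 1 = -4)
I(v, L) = -2 - v (I(v, L) = -(2 + v) = -2 - v)
T(-202) - I((-6 + 7)*(-7), H) = (-539 - 3*(-202))/(180 - 202) - (-2 - (-6 + 7)*(-7)) = (-539 + 606)/(-22) - (-2 - (-7)) = -1/22*67 - (-2 - 1*(-7)) = -67/22 - (-2 + 7) = -67/22 - 1*5 = -67/22 - 5 = -177/22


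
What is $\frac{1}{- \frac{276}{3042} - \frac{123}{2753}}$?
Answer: $- \frac{1395771}{188999} \approx -7.3851$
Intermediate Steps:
$\frac{1}{- \frac{276}{3042} - \frac{123}{2753}} = \frac{1}{\left(-276\right) \frac{1}{3042} - \frac{123}{2753}} = \frac{1}{- \frac{46}{507} - \frac{123}{2753}} = \frac{1}{- \frac{188999}{1395771}} = - \frac{1395771}{188999}$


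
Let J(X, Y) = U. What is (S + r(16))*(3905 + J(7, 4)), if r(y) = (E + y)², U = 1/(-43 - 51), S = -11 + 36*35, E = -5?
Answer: 251442265/47 ≈ 5.3498e+6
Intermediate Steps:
S = 1249 (S = -11 + 1260 = 1249)
U = -1/94 (U = 1/(-94) = -1/94 ≈ -0.010638)
J(X, Y) = -1/94
r(y) = (-5 + y)²
(S + r(16))*(3905 + J(7, 4)) = (1249 + (-5 + 16)²)*(3905 - 1/94) = (1249 + 11²)*(367069/94) = (1249 + 121)*(367069/94) = 1370*(367069/94) = 251442265/47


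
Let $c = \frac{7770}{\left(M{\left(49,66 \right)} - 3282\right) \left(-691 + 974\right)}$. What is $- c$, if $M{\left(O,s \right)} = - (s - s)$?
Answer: $\frac{1295}{154801} \approx 0.0083656$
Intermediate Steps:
$M{\left(O,s \right)} = 0$ ($M{\left(O,s \right)} = \left(-1\right) 0 = 0$)
$c = - \frac{1295}{154801}$ ($c = \frac{7770}{\left(0 - 3282\right) \left(-691 + 974\right)} = \frac{7770}{\left(-3282\right) 283} = \frac{7770}{-928806} = 7770 \left(- \frac{1}{928806}\right) = - \frac{1295}{154801} \approx -0.0083656$)
$- c = \left(-1\right) \left(- \frac{1295}{154801}\right) = \frac{1295}{154801}$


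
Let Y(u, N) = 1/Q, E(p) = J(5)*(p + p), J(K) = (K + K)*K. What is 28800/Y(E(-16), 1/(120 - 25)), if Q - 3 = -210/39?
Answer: -892800/13 ≈ -68677.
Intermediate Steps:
Q = -31/13 (Q = 3 - 210/39 = 3 - 210*1/39 = 3 - 70/13 = -31/13 ≈ -2.3846)
J(K) = 2*K**2 (J(K) = (2*K)*K = 2*K**2)
E(p) = 100*p (E(p) = (2*5**2)*(p + p) = (2*25)*(2*p) = 50*(2*p) = 100*p)
Y(u, N) = -13/31 (Y(u, N) = 1/(-31/13) = -13/31)
28800/Y(E(-16), 1/(120 - 25)) = 28800/(-13/31) = 28800*(-31/13) = -892800/13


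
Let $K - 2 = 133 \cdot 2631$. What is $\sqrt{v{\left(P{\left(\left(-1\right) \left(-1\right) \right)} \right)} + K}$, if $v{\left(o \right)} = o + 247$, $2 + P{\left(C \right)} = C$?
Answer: $\sqrt{350171} \approx 591.75$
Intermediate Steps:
$P{\left(C \right)} = -2 + C$
$K = 349925$ ($K = 2 + 133 \cdot 2631 = 2 + 349923 = 349925$)
$v{\left(o \right)} = 247 + o$
$\sqrt{v{\left(P{\left(\left(-1\right) \left(-1\right) \right)} \right)} + K} = \sqrt{\left(247 - 1\right) + 349925} = \sqrt{246 + 349925} = \sqrt{350171}$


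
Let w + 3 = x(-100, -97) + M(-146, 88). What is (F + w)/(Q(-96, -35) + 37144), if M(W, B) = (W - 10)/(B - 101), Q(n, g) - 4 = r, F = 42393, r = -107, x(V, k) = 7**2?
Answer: 42451/37041 ≈ 1.1461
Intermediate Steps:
x(V, k) = 49
Q(n, g) = -103 (Q(n, g) = 4 - 107 = -103)
M(W, B) = (-10 + W)/(-101 + B)
w = 58 (w = -3 + (49 + (-10 - 146)/(-101 + 88)) = -3 + (49 - 156/(-13)) = -3 + (49 - 1/13*(-156)) = -3 + (49 + 12) = -3 + 61 = 58)
(F + w)/(Q(-96, -35) + 37144) = (42393 + 58)/(-103 + 37144) = 42451/37041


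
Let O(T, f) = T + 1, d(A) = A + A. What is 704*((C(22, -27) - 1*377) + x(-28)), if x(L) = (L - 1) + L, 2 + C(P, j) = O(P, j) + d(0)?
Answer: -290752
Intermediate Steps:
d(A) = 2*A
O(T, f) = 1 + T
C(P, j) = -1 + P (C(P, j) = -2 + ((1 + P) + 2*0) = -2 + ((1 + P) + 0) = -2 + (1 + P) = -1 + P)
x(L) = -1 + 2*L (x(L) = (-1 + L) + L = -1 + 2*L)
704*((C(22, -27) - 1*377) + x(-28)) = 704*(((-1 + 22) - 1*377) + (-1 + 2*(-28))) = 704*((21 - 377) + (-1 - 56)) = 704*(-356 - 57) = 704*(-413) = -290752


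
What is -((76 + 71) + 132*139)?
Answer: -18495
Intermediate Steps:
-((76 + 71) + 132*139) = -(147 + 18348) = -1*18495 = -18495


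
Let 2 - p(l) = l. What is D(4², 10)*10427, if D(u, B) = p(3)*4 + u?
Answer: 125124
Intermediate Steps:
p(l) = 2 - l
D(u, B) = -4 + u (D(u, B) = (2 - 1*3)*4 + u = (2 - 3)*4 + u = -1*4 + u = -4 + u)
D(4², 10)*10427 = (-4 + 4²)*10427 = (-4 + 16)*10427 = 12*10427 = 125124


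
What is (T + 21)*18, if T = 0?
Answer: 378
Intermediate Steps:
(T + 21)*18 = (0 + 21)*18 = 21*18 = 378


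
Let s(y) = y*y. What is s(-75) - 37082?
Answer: -31457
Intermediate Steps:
s(y) = y²
s(-75) - 37082 = (-75)² - 37082 = 5625 - 37082 = -31457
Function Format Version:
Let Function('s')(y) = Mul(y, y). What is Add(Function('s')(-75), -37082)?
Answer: -31457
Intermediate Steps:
Function('s')(y) = Pow(y, 2)
Add(Function('s')(-75), -37082) = Add(Pow(-75, 2), -37082) = Add(5625, -37082) = -31457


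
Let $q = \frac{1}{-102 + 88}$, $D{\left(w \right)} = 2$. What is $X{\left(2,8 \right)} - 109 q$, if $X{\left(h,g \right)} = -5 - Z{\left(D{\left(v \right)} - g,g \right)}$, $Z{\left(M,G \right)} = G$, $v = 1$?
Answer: $- \frac{73}{14} \approx -5.2143$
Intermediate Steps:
$q = - \frac{1}{14}$ ($q = \frac{1}{-14} = - \frac{1}{14} \approx -0.071429$)
$X{\left(h,g \right)} = -5 - g$
$X{\left(2,8 \right)} - 109 q = \left(-5 - 8\right) - - \frac{109}{14} = \left(-5 - 8\right) + \frac{109}{14} = -13 + \frac{109}{14} = - \frac{73}{14}$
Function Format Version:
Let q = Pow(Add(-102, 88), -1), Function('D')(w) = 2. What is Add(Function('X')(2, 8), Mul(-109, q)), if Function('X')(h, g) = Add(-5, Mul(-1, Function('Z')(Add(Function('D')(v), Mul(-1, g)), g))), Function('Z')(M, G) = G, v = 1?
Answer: Rational(-73, 14) ≈ -5.2143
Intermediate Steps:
q = Rational(-1, 14) (q = Pow(-14, -1) = Rational(-1, 14) ≈ -0.071429)
Function('X')(h, g) = Add(-5, Mul(-1, g))
Add(Function('X')(2, 8), Mul(-109, q)) = Add(Add(-5, Mul(-1, 8)), Mul(-109, Rational(-1, 14))) = Add(Add(-5, -8), Rational(109, 14)) = Add(-13, Rational(109, 14)) = Rational(-73, 14)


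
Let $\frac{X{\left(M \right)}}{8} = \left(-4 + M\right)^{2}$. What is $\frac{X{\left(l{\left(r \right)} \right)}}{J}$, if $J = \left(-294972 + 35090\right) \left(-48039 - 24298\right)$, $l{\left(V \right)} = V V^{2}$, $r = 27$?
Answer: $\frac{1549052164}{9399542117} \approx 0.1648$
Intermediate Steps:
$l{\left(V \right)} = V^{3}$
$J = 18799084234$ ($J = \left(-259882\right) \left(-72337\right) = 18799084234$)
$X{\left(M \right)} = 8 \left(-4 + M\right)^{2}$
$\frac{X{\left(l{\left(r \right)} \right)}}{J} = \frac{8 \left(-4 + 27^{3}\right)^{2}}{18799084234} = 8 \left(-4 + 19683\right)^{2} \cdot \frac{1}{18799084234} = 8 \cdot 19679^{2} \cdot \frac{1}{18799084234} = 8 \cdot 387263041 \cdot \frac{1}{18799084234} = 3098104328 \cdot \frac{1}{18799084234} = \frac{1549052164}{9399542117}$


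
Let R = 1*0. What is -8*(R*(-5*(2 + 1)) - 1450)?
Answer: 11600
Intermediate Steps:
R = 0
-8*(R*(-5*(2 + 1)) - 1450) = -8*(0*(-5*(2 + 1)) - 1450) = -8*(0*(-5*3) - 1450) = -8*(0*(-15) - 1450) = -8*(0 - 1450) = -8*(-1450) = 11600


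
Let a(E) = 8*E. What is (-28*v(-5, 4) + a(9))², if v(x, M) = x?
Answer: 44944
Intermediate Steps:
(-28*v(-5, 4) + a(9))² = (-28*(-5) + 8*9)² = (140 + 72)² = 212² = 44944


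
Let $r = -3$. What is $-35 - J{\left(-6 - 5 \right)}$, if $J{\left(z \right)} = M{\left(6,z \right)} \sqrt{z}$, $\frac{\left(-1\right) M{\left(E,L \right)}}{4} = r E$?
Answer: $-35 - 72 i \sqrt{11} \approx -35.0 - 238.8 i$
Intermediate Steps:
$M{\left(E,L \right)} = 12 E$ ($M{\left(E,L \right)} = - 4 \left(- 3 E\right) = 12 E$)
$J{\left(z \right)} = 72 \sqrt{z}$ ($J{\left(z \right)} = 12 \cdot 6 \sqrt{z} = 72 \sqrt{z}$)
$-35 - J{\left(-6 - 5 \right)} = -35 - 72 \sqrt{-6 - 5} = -35 - 72 \sqrt{-11} = -35 - 72 i \sqrt{11}$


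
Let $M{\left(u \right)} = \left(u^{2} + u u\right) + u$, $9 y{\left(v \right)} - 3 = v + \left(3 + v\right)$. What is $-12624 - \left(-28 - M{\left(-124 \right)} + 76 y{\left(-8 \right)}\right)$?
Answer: $\frac{163048}{9} \approx 18116.0$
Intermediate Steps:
$y{\left(v \right)} = \frac{2}{3} + \frac{2 v}{9}$ ($y{\left(v \right)} = \frac{1}{3} + \frac{v + \left(3 + v\right)}{9} = \frac{1}{3} + \frac{3 + 2 v}{9} = \frac{1}{3} + \left(\frac{1}{3} + \frac{2 v}{9}\right) = \frac{2}{3} + \frac{2 v}{9}$)
$M{\left(u \right)} = u + 2 u^{2}$ ($M{\left(u \right)} = \left(u^{2} + u^{2}\right) + u = 2 u^{2} + u = u + 2 u^{2}$)
$-12624 - \left(-28 - M{\left(-124 \right)} + 76 y{\left(-8 \right)}\right) = -12624 - \left(-28 + 76 \left(\frac{2}{3} + \frac{2}{9} \left(-8\right)\right) + 124 \left(1 + 2 \left(-124\right)\right)\right) = -12624 - \left(-28 + 76 \left(\frac{2}{3} - \frac{16}{9}\right) + 124 \left(1 - 248\right)\right) = -12624 - \left(-30656 - \frac{760}{9}\right) = -12624 + \left(30628 - \left(- \frac{760}{9} - 28\right)\right) = -12624 + \left(30628 - - \frac{1012}{9}\right) = -12624 + \left(30628 + \frac{1012}{9}\right) = -12624 + \frac{276664}{9} = \frac{163048}{9}$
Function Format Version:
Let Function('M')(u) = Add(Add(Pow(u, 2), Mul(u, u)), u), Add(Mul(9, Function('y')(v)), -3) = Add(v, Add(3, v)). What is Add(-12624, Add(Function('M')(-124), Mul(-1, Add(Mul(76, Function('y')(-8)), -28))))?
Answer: Rational(163048, 9) ≈ 18116.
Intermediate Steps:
Function('y')(v) = Add(Rational(2, 3), Mul(Rational(2, 9), v)) (Function('y')(v) = Add(Rational(1, 3), Mul(Rational(1, 9), Add(v, Add(3, v)))) = Add(Rational(1, 3), Mul(Rational(1, 9), Add(3, Mul(2, v)))) = Add(Rational(1, 3), Add(Rational(1, 3), Mul(Rational(2, 9), v))) = Add(Rational(2, 3), Mul(Rational(2, 9), v)))
Function('M')(u) = Add(u, Mul(2, Pow(u, 2))) (Function('M')(u) = Add(Add(Pow(u, 2), Pow(u, 2)), u) = Add(Mul(2, Pow(u, 2)), u) = Add(u, Mul(2, Pow(u, 2))))
Add(-12624, Add(Function('M')(-124), Mul(-1, Add(Mul(76, Function('y')(-8)), -28)))) = Add(-12624, Add(Mul(-124, Add(1, Mul(2, -124))), Mul(-1, Add(Mul(76, Add(Rational(2, 3), Mul(Rational(2, 9), -8))), -28)))) = Add(-12624, Add(Mul(-124, Add(1, -248)), Mul(-1, Add(Mul(76, Add(Rational(2, 3), Rational(-16, 9))), -28)))) = Add(-12624, Add(Mul(-124, -247), Mul(-1, Add(Mul(76, Rational(-10, 9)), -28)))) = Add(-12624, Add(30628, Mul(-1, Add(Rational(-760, 9), -28)))) = Add(-12624, Add(30628, Mul(-1, Rational(-1012, 9)))) = Add(-12624, Add(30628, Rational(1012, 9))) = Add(-12624, Rational(276664, 9)) = Rational(163048, 9)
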